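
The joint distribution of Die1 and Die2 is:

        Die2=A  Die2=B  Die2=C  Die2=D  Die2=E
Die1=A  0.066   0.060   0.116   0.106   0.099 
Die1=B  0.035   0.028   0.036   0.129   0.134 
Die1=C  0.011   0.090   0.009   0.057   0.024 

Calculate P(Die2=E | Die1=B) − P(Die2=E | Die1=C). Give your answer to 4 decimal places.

0.2445

P(Die1=B) = 0.035 + 0.028 + 0.036 + 0.129 + 0.134 = 0.362; P(Die2=E | Die1=B) = 0.134/0.362 = 0.37017.
P(Die1=C) = 0.011 + 0.090 + 0.009 + 0.057 + 0.024 = 0.191; P(Die2=E | Die1=C) = 0.024/0.191 = 0.12565.
Difference = 0.2445.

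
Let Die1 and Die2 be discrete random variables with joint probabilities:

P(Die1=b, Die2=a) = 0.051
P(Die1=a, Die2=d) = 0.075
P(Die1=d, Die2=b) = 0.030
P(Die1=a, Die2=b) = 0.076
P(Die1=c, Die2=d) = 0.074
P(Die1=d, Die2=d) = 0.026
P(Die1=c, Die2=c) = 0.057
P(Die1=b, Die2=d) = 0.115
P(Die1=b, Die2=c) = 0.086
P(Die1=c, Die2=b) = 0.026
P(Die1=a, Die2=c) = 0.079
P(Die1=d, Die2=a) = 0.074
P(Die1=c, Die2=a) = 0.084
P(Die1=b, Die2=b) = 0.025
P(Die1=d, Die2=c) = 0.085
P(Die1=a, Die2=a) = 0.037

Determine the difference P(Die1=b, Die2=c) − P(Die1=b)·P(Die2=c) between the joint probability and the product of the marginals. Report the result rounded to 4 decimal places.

P(Die1=b) = 0.051 + 0.025 + 0.086 + 0.115 = 0.277.
P(Die2=c) = 0.079 + 0.086 + 0.057 + 0.085 = 0.307.
P(Die1=b, Die2=c) − P(Die1=b)P(Die2=c) = 0.086 − 0.277×0.307 = 0.0010.

0.0010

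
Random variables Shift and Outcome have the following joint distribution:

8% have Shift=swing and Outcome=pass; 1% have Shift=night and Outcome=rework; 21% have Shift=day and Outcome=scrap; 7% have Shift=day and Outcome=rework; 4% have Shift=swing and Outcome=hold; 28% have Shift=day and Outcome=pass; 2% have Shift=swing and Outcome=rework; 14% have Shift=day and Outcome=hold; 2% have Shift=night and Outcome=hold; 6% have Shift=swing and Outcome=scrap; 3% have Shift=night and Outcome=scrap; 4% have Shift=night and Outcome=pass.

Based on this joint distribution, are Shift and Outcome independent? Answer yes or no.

yes

Every cell satisfies P(Shift,Outcome) = P(Shift)·P(Outcome). For instance P(Shift=night) = 0.10, P(Outcome=hold) = 0.20, and 0.10×0.20 = 0.02 matches the joint entry. So Shift and Outcome are independent.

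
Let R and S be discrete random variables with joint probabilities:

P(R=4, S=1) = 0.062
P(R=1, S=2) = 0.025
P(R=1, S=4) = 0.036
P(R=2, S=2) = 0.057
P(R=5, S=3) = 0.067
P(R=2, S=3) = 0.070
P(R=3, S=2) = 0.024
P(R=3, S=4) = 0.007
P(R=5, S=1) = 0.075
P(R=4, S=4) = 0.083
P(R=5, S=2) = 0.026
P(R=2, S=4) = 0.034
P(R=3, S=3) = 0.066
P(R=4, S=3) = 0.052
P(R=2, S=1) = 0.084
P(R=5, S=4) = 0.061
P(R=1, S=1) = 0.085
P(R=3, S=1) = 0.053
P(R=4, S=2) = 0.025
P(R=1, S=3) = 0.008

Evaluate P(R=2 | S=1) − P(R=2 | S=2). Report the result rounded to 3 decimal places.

P(S=1) = 0.085 + 0.084 + 0.053 + 0.062 + 0.075 = 0.359; P(R=2 | S=1) = 0.084/0.359 = 0.2340.
P(S=2) = 0.025 + 0.057 + 0.024 + 0.025 + 0.026 = 0.157; P(R=2 | S=2) = 0.057/0.157 = 0.3631.
Difference = -0.129.

-0.129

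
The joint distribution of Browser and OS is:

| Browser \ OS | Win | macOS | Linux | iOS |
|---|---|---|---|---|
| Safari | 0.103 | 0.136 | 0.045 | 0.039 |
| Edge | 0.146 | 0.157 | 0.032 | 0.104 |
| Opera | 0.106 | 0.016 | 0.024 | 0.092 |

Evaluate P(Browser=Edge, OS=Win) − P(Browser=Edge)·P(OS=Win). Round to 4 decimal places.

-0.0098

P(Browser=Edge) = 0.146 + 0.157 + 0.032 + 0.104 = 0.439.
P(OS=Win) = 0.103 + 0.146 + 0.106 = 0.355.
P(Browser=Edge, OS=Win) − P(Browser=Edge)P(OS=Win) = 0.146 − 0.439×0.355 = -0.0098.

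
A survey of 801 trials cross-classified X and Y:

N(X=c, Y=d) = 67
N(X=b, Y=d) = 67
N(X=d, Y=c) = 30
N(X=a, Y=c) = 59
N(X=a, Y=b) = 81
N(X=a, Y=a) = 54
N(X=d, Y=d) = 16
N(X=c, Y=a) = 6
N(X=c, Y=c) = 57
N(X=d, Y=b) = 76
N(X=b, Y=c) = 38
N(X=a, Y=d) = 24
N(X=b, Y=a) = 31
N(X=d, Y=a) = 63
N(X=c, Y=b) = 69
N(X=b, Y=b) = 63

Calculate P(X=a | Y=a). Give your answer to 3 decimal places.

Total with Y=a: 54 + 31 + 6 + 63 = 154.
P(X=a | Y=a) = 54/154 = 0.351.

0.351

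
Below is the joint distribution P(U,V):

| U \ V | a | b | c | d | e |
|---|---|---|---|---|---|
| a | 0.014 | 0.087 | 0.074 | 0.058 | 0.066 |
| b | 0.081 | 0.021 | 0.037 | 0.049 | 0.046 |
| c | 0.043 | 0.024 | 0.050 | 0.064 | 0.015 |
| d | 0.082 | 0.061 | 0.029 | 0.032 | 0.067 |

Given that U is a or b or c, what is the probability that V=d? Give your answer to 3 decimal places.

0.235

P(U=a) = 0.014 + 0.087 + 0.074 + 0.058 + 0.066 = 0.299.
P(U=b) = 0.081 + 0.021 + 0.037 + 0.049 + 0.046 = 0.234.
P(U=c) = 0.043 + 0.024 + 0.050 + 0.064 + 0.015 = 0.196.
P(U ∈ {a, b, c}) = 0.299 + 0.234 + 0.196 = 0.729; P(V=d, U ∈ {a, b, c}) = 0.058 + 0.049 + 0.064 = 0.171.
P(V=d | U ∈ {a, b, c}) = 0.171/0.729 = 0.235.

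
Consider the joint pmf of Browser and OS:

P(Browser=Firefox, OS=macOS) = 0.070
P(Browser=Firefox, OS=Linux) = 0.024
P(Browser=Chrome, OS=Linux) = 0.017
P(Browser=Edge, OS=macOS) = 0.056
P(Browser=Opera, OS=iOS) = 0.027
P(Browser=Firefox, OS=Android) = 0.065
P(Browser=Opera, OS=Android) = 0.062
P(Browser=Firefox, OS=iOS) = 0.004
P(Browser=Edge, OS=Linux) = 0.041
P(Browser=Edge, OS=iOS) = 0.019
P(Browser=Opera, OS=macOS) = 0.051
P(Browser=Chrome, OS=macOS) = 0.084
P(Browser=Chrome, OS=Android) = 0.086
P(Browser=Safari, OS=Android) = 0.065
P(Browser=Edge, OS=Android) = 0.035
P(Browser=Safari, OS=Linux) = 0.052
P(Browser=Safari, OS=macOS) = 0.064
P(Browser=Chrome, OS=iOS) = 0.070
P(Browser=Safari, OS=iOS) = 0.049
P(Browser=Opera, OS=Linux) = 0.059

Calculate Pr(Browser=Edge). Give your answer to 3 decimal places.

P(Browser=Edge) = 0.056 + 0.041 + 0.019 + 0.035 = 0.151.

0.151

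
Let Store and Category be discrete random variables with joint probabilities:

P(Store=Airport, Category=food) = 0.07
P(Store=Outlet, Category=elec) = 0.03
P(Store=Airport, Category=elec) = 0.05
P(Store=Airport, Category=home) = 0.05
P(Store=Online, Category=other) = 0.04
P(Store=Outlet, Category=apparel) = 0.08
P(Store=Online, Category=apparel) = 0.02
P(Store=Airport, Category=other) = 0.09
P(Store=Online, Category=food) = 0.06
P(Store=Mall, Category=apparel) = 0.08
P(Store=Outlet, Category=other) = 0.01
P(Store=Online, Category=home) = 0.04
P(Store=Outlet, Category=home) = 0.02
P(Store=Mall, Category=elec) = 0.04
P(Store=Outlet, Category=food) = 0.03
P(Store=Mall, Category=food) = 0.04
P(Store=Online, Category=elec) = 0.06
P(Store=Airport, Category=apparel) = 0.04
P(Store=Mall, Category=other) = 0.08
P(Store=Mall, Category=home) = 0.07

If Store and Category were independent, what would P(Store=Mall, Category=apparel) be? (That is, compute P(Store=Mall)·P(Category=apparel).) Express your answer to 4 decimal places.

0.0682

P(Store=Mall) = 0.04 + 0.08 + 0.04 + 0.07 + 0.08 = 0.31.
P(Category=apparel) = 0.08 + 0.04 + 0.08 + 0.02 = 0.22.
Product: 0.31 × 0.22 = 0.0682.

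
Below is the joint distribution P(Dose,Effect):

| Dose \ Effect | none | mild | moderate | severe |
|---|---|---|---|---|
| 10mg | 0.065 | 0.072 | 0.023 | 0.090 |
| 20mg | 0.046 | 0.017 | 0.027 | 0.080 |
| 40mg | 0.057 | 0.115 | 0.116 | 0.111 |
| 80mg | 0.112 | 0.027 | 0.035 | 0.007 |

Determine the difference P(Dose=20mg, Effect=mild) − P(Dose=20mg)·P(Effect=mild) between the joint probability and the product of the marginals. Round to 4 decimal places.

-0.0223

P(Dose=20mg) = 0.046 + 0.017 + 0.027 + 0.080 = 0.170.
P(Effect=mild) = 0.072 + 0.017 + 0.115 + 0.027 = 0.231.
P(Dose=20mg, Effect=mild) − P(Dose=20mg)P(Effect=mild) = 0.017 − 0.170×0.231 = -0.0223.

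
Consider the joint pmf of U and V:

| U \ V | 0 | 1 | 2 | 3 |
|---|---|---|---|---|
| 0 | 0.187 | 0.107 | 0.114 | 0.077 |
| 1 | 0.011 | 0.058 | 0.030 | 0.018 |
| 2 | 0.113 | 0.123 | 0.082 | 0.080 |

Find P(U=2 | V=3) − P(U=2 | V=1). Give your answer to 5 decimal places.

P(V=3) = 0.077 + 0.018 + 0.080 = 0.175; P(U=2 | V=3) = 0.080/0.175 = 0.457143.
P(V=1) = 0.107 + 0.058 + 0.123 = 0.288; P(U=2 | V=1) = 0.123/0.288 = 0.427083.
Difference = 0.03006.

0.03006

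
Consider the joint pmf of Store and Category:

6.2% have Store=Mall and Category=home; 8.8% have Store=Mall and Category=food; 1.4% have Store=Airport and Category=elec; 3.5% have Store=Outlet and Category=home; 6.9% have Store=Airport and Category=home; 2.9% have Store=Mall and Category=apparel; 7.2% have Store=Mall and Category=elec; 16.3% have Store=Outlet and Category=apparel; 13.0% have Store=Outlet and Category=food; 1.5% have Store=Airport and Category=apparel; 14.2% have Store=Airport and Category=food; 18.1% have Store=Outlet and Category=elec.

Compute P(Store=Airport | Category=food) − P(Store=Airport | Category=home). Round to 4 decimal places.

-0.0212

P(Category=food) = 0.088 + 0.142 + 0.130 = 0.360; P(Store=Airport | Category=food) = 0.142/0.360 = 0.39444.
P(Category=home) = 0.062 + 0.069 + 0.035 = 0.166; P(Store=Airport | Category=home) = 0.069/0.166 = 0.41566.
Difference = -0.0212.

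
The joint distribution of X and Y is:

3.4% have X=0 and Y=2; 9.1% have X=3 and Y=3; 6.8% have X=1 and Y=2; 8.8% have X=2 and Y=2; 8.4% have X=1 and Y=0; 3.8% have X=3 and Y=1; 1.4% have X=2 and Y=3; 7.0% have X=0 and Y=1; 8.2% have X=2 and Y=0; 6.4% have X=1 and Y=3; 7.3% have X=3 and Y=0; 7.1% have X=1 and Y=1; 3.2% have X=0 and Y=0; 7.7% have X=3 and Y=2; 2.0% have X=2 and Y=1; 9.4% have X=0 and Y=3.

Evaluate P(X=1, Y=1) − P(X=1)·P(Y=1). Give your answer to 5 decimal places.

0.01389

P(X=1) = 0.084 + 0.071 + 0.068 + 0.064 = 0.287.
P(Y=1) = 0.070 + 0.071 + 0.020 + 0.038 = 0.199.
P(X=1, Y=1) − P(X=1)P(Y=1) = 0.071 − 0.287×0.199 = 0.01389.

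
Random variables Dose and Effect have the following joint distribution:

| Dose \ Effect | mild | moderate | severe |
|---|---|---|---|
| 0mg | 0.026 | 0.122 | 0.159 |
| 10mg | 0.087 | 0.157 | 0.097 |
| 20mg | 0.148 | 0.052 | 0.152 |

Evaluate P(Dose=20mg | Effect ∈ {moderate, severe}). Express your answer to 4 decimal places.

0.2760

P(Effect=moderate) = 0.122 + 0.157 + 0.052 = 0.331.
P(Effect=severe) = 0.159 + 0.097 + 0.152 = 0.408.
P(Effect ∈ {moderate, severe}) = 0.331 + 0.408 = 0.739; P(Dose=20mg, Effect ∈ {moderate, severe}) = 0.052 + 0.152 = 0.204.
P(Dose=20mg | Effect ∈ {moderate, severe}) = 0.204/0.739 = 0.2760.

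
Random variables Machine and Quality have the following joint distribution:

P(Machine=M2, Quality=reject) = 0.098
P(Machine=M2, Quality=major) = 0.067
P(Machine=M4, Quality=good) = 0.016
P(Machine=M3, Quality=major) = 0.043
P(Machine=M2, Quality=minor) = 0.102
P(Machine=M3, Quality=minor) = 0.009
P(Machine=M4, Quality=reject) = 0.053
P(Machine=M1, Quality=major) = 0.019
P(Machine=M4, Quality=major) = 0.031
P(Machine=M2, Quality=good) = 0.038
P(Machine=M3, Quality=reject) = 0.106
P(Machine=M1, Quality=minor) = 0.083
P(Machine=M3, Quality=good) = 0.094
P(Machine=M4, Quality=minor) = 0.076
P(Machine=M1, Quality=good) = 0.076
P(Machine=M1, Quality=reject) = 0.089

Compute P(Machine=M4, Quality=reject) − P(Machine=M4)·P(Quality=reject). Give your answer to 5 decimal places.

P(Machine=M4) = 0.016 + 0.076 + 0.031 + 0.053 = 0.176.
P(Quality=reject) = 0.089 + 0.098 + 0.106 + 0.053 = 0.346.
P(Machine=M4, Quality=reject) − P(Machine=M4)P(Quality=reject) = 0.053 − 0.176×0.346 = -0.00790.

-0.00790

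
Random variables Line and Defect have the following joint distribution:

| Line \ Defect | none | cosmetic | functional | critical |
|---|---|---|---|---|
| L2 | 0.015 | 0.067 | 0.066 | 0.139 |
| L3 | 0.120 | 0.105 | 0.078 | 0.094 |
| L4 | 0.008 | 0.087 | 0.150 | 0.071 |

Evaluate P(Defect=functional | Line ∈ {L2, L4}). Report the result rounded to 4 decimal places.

0.3582

P(Line=L2) = 0.015 + 0.067 + 0.066 + 0.139 = 0.287.
P(Line=L4) = 0.008 + 0.087 + 0.150 + 0.071 = 0.316.
P(Line ∈ {L2, L4}) = 0.287 + 0.316 = 0.603; P(Defect=functional, Line ∈ {L2, L4}) = 0.066 + 0.150 = 0.216.
P(Defect=functional | Line ∈ {L2, L4}) = 0.216/0.603 = 0.3582.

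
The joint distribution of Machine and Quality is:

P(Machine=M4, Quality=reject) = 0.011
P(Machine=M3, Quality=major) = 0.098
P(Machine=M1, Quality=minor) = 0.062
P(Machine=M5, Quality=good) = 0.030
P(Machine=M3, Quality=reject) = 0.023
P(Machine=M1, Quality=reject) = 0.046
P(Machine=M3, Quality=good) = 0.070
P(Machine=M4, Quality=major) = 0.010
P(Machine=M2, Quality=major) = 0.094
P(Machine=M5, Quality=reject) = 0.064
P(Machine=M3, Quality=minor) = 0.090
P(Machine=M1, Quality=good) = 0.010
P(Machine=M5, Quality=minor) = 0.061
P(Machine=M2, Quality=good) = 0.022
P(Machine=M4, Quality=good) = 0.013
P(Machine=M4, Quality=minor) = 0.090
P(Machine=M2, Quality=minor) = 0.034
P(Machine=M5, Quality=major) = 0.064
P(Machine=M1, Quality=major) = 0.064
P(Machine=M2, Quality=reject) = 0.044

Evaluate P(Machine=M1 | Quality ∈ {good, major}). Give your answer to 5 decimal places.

0.15579

P(Quality=good) = 0.010 + 0.022 + 0.070 + 0.013 + 0.030 = 0.145.
P(Quality=major) = 0.064 + 0.094 + 0.098 + 0.010 + 0.064 = 0.330.
P(Quality ∈ {good, major}) = 0.145 + 0.330 = 0.475; P(Machine=M1, Quality ∈ {good, major}) = 0.010 + 0.064 = 0.074.
P(Machine=M1 | Quality ∈ {good, major}) = 0.074/0.475 = 0.15579.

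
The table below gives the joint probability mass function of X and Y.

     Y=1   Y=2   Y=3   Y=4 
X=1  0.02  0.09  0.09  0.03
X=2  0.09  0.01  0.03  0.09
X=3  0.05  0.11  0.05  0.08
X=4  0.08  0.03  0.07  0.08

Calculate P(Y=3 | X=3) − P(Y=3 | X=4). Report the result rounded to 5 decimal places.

-0.09682

P(X=3) = 0.05 + 0.11 + 0.05 + 0.08 = 0.29; P(Y=3 | X=3) = 0.05/0.29 = 0.172414.
P(X=4) = 0.08 + 0.03 + 0.07 + 0.08 = 0.26; P(Y=3 | X=4) = 0.07/0.26 = 0.269231.
Difference = -0.09682.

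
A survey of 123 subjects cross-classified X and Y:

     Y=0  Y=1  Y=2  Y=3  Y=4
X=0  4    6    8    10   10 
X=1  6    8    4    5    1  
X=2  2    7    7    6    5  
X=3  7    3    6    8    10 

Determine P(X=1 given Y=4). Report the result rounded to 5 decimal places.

0.03846

Total with Y=4: 10 + 1 + 5 + 10 = 26.
P(X=1 | Y=4) = 1/26 = 0.03846.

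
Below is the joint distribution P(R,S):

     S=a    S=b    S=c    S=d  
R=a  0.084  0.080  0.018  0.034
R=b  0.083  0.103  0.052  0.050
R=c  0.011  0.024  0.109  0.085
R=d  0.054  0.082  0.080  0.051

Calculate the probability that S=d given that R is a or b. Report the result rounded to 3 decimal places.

P(R=a) = 0.084 + 0.080 + 0.018 + 0.034 = 0.216.
P(R=b) = 0.083 + 0.103 + 0.052 + 0.050 = 0.288.
P(R ∈ {a, b}) = 0.216 + 0.288 = 0.504; P(S=d, R ∈ {a, b}) = 0.034 + 0.050 = 0.084.
P(S=d | R ∈ {a, b}) = 0.084/0.504 = 0.167.

0.167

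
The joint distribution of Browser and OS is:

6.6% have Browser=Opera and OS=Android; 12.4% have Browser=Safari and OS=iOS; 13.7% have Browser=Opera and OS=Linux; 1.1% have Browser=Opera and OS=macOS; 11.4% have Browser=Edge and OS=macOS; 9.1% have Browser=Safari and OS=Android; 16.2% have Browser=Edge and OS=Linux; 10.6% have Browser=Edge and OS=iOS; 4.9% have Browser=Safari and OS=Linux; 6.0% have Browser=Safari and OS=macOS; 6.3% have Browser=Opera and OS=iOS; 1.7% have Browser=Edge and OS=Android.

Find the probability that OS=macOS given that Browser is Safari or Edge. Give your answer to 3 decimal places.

P(Browser=Safari) = 0.060 + 0.049 + 0.124 + 0.091 = 0.324.
P(Browser=Edge) = 0.114 + 0.162 + 0.106 + 0.017 = 0.399.
P(Browser ∈ {Safari, Edge}) = 0.324 + 0.399 = 0.723; P(OS=macOS, Browser ∈ {Safari, Edge}) = 0.060 + 0.114 = 0.174.
P(OS=macOS | Browser ∈ {Safari, Edge}) = 0.174/0.723 = 0.241.

0.241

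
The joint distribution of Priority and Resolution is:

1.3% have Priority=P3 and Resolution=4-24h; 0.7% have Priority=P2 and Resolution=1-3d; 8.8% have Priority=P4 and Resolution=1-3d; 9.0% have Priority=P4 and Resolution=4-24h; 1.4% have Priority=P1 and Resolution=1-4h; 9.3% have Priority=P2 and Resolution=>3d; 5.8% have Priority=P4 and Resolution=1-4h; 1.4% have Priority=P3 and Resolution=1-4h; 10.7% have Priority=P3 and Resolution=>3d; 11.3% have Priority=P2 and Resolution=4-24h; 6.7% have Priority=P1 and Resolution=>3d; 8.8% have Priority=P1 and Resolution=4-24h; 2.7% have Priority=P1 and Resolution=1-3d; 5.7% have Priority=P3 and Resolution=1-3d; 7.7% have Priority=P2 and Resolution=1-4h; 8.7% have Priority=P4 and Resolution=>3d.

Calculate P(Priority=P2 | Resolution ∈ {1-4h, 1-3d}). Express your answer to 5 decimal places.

0.24561

P(Resolution=1-4h) = 0.014 + 0.077 + 0.014 + 0.058 = 0.163.
P(Resolution=1-3d) = 0.027 + 0.007 + 0.057 + 0.088 = 0.179.
P(Resolution ∈ {1-4h, 1-3d}) = 0.163 + 0.179 = 0.342; P(Priority=P2, Resolution ∈ {1-4h, 1-3d}) = 0.077 + 0.007 = 0.084.
P(Priority=P2 | Resolution ∈ {1-4h, 1-3d}) = 0.084/0.342 = 0.24561.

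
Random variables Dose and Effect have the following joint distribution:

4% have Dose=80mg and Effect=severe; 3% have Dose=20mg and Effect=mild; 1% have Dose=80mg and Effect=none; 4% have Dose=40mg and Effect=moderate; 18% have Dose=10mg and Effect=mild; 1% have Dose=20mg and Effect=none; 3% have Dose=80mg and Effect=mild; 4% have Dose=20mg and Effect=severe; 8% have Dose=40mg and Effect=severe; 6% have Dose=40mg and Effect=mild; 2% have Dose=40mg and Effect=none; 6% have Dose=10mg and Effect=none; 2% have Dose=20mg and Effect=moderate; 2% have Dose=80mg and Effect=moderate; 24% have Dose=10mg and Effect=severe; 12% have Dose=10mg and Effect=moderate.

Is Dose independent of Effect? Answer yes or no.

Every cell satisfies P(Dose,Effect) = P(Dose)·P(Effect). For instance P(Dose=40mg) = 0.20, P(Effect=none) = 0.10, and 0.20×0.10 = 0.02 matches the joint entry. So Dose and Effect are independent.

yes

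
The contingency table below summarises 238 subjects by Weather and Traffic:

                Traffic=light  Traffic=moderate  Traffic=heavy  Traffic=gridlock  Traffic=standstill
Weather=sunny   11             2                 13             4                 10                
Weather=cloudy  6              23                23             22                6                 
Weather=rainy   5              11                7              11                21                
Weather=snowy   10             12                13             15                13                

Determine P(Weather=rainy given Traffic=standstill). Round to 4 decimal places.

0.4200

Total with Traffic=standstill: 10 + 6 + 21 + 13 = 50.
P(Weather=rainy | Traffic=standstill) = 21/50 = 0.4200.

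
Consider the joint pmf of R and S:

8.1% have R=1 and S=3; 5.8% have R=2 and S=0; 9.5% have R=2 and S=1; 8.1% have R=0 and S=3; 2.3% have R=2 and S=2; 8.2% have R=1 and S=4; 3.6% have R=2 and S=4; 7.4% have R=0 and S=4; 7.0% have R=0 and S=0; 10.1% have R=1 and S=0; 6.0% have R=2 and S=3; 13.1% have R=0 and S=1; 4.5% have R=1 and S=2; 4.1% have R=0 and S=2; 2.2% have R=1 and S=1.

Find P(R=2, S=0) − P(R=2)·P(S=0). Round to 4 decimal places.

-0.0043

P(R=2) = 0.058 + 0.095 + 0.023 + 0.060 + 0.036 = 0.272.
P(S=0) = 0.070 + 0.101 + 0.058 = 0.229.
P(R=2, S=0) − P(R=2)P(S=0) = 0.058 − 0.272×0.229 = -0.0043.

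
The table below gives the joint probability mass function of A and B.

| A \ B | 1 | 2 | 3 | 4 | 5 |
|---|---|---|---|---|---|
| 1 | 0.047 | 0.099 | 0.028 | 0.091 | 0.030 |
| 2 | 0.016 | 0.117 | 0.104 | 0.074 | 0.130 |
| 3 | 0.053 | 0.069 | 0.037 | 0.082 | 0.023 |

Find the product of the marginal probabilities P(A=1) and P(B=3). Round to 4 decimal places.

0.0499

P(A=1) = 0.047 + 0.099 + 0.028 + 0.091 + 0.030 = 0.295.
P(B=3) = 0.028 + 0.104 + 0.037 = 0.169.
Product: 0.295 × 0.169 = 0.0499.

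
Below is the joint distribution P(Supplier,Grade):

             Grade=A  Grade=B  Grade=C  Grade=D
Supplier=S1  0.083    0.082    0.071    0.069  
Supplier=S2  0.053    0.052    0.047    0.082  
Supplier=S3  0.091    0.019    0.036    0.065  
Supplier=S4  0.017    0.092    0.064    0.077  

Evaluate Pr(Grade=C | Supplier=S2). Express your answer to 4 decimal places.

0.2009

P(Supplier=S2) = 0.053 + 0.052 + 0.047 + 0.082 = 0.234.
P(Grade=C | Supplier=S2) = 0.047/0.234 = 0.2009.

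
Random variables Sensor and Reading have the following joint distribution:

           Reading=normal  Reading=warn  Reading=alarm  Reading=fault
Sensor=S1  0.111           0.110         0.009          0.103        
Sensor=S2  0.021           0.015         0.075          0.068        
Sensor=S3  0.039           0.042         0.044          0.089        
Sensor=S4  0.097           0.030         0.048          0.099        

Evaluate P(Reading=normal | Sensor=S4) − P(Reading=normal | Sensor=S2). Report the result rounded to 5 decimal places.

0.23670

P(Sensor=S4) = 0.097 + 0.030 + 0.048 + 0.099 = 0.274; P(Reading=normal | Sensor=S4) = 0.097/0.274 = 0.354015.
P(Sensor=S2) = 0.021 + 0.015 + 0.075 + 0.068 = 0.179; P(Reading=normal | Sensor=S2) = 0.021/0.179 = 0.117318.
Difference = 0.23670.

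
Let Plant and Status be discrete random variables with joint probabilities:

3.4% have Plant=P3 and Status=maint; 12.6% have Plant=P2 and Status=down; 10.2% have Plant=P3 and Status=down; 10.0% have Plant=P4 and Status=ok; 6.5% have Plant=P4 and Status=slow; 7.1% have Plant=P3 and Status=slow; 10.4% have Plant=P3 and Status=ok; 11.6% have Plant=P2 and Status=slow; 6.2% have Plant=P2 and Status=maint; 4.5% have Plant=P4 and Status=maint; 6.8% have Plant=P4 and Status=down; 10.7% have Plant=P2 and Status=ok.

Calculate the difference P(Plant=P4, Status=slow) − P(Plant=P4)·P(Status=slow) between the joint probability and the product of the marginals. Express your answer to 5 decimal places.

-0.00506

P(Plant=P4) = 0.100 + 0.065 + 0.068 + 0.045 = 0.278.
P(Status=slow) = 0.116 + 0.071 + 0.065 = 0.252.
P(Plant=P4, Status=slow) − P(Plant=P4)P(Status=slow) = 0.065 − 0.278×0.252 = -0.00506.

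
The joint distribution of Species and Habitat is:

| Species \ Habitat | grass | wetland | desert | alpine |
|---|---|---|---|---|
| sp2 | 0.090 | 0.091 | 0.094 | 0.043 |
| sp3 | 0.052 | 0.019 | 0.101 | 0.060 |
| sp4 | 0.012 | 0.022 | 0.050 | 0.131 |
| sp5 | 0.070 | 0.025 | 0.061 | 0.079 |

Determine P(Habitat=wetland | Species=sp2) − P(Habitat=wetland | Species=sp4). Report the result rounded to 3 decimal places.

0.184

P(Species=sp2) = 0.090 + 0.091 + 0.094 + 0.043 = 0.318; P(Habitat=wetland | Species=sp2) = 0.091/0.318 = 0.2862.
P(Species=sp4) = 0.012 + 0.022 + 0.050 + 0.131 = 0.215; P(Habitat=wetland | Species=sp4) = 0.022/0.215 = 0.1023.
Difference = 0.184.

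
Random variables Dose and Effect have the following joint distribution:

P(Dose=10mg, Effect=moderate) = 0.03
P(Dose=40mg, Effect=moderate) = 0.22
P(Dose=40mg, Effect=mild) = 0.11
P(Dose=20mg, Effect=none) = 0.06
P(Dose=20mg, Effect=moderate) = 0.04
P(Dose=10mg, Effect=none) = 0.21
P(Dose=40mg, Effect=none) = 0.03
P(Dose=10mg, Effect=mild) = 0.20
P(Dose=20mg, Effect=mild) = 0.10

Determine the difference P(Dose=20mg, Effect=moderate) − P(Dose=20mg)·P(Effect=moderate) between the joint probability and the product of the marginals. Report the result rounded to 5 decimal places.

P(Dose=20mg) = 0.06 + 0.10 + 0.04 = 0.20.
P(Effect=moderate) = 0.03 + 0.04 + 0.22 = 0.29.
P(Dose=20mg, Effect=moderate) − P(Dose=20mg)P(Effect=moderate) = 0.04 − 0.20×0.29 = -0.01800.

-0.01800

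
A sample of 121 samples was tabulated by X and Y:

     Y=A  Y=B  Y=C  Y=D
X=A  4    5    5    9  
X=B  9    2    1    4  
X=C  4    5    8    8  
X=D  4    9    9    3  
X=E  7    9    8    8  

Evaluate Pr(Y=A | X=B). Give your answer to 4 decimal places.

Total with X=B: 9 + 2 + 1 + 4 = 16.
P(Y=A | X=B) = 9/16 = 0.5625.

0.5625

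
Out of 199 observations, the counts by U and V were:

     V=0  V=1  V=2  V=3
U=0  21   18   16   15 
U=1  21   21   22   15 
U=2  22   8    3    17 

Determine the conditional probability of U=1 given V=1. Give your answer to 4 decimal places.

0.4468

Total with V=1: 18 + 21 + 8 = 47.
P(U=1 | V=1) = 21/47 = 0.4468.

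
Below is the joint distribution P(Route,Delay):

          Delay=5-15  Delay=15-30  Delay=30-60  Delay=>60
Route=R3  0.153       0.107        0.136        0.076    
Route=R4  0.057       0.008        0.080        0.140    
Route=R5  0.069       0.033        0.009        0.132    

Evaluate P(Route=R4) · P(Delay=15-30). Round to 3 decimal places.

0.042

P(Route=R4) = 0.057 + 0.008 + 0.080 + 0.140 = 0.285.
P(Delay=15-30) = 0.107 + 0.008 + 0.033 = 0.148.
Product: 0.285 × 0.148 = 0.042.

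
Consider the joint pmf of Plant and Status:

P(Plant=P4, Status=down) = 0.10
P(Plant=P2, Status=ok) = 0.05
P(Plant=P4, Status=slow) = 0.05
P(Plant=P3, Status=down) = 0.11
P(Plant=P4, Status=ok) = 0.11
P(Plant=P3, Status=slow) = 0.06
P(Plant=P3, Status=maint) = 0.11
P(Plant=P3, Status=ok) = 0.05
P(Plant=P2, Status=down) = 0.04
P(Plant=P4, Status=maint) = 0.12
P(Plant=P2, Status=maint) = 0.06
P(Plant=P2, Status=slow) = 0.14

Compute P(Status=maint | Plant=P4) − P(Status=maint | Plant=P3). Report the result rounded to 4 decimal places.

-0.0175

P(Plant=P4) = 0.11 + 0.05 + 0.10 + 0.12 = 0.38; P(Status=maint | Plant=P4) = 0.12/0.38 = 0.31579.
P(Plant=P3) = 0.05 + 0.06 + 0.11 + 0.11 = 0.33; P(Status=maint | Plant=P3) = 0.11/0.33 = 0.33333.
Difference = -0.0175.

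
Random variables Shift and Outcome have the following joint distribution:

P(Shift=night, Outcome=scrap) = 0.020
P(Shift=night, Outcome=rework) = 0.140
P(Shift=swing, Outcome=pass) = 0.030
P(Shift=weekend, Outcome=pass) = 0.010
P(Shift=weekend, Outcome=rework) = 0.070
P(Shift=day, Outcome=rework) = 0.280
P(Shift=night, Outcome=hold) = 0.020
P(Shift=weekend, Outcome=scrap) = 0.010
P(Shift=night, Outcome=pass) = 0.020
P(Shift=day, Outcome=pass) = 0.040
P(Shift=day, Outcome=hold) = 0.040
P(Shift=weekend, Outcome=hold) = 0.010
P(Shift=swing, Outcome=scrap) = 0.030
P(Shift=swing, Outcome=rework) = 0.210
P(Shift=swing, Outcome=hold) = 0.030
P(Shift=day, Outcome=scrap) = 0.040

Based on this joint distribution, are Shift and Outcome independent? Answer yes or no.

yes

Every cell satisfies P(Shift,Outcome) = P(Shift)·P(Outcome). For instance P(Shift=weekend) = 0.100, P(Outcome=hold) = 0.100, and 0.100×0.100 = 0.010 matches the joint entry. So Shift and Outcome are independent.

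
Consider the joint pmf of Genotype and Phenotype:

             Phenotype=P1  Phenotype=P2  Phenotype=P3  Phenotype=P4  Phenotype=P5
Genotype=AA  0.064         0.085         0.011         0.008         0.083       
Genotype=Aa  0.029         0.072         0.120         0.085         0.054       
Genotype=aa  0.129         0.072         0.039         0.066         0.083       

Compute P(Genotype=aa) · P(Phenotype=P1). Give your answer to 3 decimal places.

0.086

P(Genotype=aa) = 0.129 + 0.072 + 0.039 + 0.066 + 0.083 = 0.389.
P(Phenotype=P1) = 0.064 + 0.029 + 0.129 = 0.222.
Product: 0.389 × 0.222 = 0.086.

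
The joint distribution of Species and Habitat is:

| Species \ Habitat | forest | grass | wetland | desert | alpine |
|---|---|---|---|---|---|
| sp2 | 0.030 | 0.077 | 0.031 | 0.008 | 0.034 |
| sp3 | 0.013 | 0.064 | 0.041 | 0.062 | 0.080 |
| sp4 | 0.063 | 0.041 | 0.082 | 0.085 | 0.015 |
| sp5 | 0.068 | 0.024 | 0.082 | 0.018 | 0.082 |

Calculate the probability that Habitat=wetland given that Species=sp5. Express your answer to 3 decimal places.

P(Species=sp5) = 0.068 + 0.024 + 0.082 + 0.018 + 0.082 = 0.274.
P(Habitat=wetland | Species=sp5) = 0.082/0.274 = 0.299.

0.299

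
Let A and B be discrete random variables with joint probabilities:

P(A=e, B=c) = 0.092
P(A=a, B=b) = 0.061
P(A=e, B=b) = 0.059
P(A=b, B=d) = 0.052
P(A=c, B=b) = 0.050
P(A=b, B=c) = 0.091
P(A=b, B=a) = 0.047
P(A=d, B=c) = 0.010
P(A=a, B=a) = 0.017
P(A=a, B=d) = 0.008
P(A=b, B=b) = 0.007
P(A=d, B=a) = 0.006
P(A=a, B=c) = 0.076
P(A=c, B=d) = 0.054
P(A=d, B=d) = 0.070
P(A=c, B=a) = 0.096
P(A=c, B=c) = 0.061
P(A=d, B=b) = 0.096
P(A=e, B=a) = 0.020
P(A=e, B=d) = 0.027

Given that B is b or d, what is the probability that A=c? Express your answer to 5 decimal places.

P(B=b) = 0.061 + 0.007 + 0.050 + 0.096 + 0.059 = 0.273.
P(B=d) = 0.008 + 0.052 + 0.054 + 0.070 + 0.027 = 0.211.
P(B ∈ {b, d}) = 0.273 + 0.211 = 0.484; P(A=c, B ∈ {b, d}) = 0.050 + 0.054 = 0.104.
P(A=c | B ∈ {b, d}) = 0.104/0.484 = 0.21488.

0.21488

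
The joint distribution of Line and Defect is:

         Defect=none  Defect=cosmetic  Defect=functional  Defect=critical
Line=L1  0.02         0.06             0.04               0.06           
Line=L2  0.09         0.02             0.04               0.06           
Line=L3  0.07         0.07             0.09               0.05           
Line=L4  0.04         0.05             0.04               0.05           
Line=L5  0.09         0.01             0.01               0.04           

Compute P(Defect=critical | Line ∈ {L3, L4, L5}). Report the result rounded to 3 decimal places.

P(Line=L3) = 0.07 + 0.07 + 0.09 + 0.05 = 0.28.
P(Line=L4) = 0.04 + 0.05 + 0.04 + 0.05 = 0.18.
P(Line=L5) = 0.09 + 0.01 + 0.01 + 0.04 = 0.15.
P(Line ∈ {L3, L4, L5}) = 0.28 + 0.18 + 0.15 = 0.61; P(Defect=critical, Line ∈ {L3, L4, L5}) = 0.05 + 0.05 + 0.04 = 0.14.
P(Defect=critical | Line ∈ {L3, L4, L5}) = 0.14/0.61 = 0.230.

0.230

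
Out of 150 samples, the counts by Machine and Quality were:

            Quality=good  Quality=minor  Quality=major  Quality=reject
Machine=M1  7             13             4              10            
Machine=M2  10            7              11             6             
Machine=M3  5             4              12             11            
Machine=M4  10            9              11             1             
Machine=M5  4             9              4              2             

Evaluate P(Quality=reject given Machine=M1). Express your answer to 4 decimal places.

0.2941

Total with Machine=M1: 7 + 13 + 4 + 10 = 34.
P(Quality=reject | Machine=M1) = 10/34 = 0.2941.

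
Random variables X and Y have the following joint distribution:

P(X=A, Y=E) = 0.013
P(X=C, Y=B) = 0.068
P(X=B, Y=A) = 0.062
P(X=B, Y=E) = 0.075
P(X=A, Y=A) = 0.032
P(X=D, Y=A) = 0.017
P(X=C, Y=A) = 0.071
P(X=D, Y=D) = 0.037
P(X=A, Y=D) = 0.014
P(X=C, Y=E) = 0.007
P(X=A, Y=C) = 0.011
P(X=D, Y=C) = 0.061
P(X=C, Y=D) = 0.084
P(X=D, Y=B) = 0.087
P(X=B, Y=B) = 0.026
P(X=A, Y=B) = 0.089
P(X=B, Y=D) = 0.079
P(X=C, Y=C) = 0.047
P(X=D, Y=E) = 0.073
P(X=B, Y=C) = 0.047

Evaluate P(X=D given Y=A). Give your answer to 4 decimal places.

P(Y=A) = 0.032 + 0.062 + 0.071 + 0.017 = 0.182.
P(X=D | Y=A) = 0.017/0.182 = 0.0934.

0.0934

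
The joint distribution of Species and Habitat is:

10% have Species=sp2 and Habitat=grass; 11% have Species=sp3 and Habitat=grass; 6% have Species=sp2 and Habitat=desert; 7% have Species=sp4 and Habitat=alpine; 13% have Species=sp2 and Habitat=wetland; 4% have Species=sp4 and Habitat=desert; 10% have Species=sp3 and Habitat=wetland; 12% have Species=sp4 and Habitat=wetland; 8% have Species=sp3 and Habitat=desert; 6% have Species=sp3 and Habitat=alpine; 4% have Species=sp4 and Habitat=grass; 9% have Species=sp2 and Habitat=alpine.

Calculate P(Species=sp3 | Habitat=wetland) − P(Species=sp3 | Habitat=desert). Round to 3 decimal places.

-0.159

P(Habitat=wetland) = 0.13 + 0.10 + 0.12 = 0.35; P(Species=sp3 | Habitat=wetland) = 0.10/0.35 = 0.2857.
P(Habitat=desert) = 0.06 + 0.08 + 0.04 = 0.18; P(Species=sp3 | Habitat=desert) = 0.08/0.18 = 0.4444.
Difference = -0.159.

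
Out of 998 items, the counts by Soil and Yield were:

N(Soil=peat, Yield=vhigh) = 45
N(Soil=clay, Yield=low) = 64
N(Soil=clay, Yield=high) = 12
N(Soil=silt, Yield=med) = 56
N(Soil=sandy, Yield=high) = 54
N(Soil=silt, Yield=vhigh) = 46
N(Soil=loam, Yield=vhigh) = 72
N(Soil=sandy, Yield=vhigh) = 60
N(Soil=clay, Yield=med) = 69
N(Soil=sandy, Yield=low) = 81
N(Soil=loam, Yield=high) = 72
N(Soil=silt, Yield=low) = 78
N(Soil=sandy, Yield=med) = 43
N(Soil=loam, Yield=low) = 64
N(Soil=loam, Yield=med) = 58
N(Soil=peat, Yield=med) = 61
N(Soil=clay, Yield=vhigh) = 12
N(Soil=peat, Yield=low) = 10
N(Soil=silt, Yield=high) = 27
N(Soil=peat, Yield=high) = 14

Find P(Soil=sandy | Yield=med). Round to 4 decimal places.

0.1498

Total with Yield=med: 43 + 58 + 69 + 56 + 61 = 287.
P(Soil=sandy | Yield=med) = 43/287 = 0.1498.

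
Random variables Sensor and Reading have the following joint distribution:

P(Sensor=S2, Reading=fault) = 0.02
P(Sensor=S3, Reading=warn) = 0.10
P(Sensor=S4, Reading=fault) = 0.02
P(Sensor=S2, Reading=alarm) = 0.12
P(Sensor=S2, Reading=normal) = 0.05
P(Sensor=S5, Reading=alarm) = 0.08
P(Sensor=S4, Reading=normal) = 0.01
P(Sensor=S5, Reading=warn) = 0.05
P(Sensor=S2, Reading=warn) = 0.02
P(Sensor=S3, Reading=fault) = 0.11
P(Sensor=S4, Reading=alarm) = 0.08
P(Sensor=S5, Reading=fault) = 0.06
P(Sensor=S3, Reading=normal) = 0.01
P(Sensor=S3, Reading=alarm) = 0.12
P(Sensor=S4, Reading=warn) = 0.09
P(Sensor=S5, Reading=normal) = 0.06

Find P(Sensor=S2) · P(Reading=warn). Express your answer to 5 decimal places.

0.05460

P(Sensor=S2) = 0.05 + 0.02 + 0.12 + 0.02 = 0.21.
P(Reading=warn) = 0.02 + 0.10 + 0.09 + 0.05 = 0.26.
Product: 0.21 × 0.26 = 0.05460.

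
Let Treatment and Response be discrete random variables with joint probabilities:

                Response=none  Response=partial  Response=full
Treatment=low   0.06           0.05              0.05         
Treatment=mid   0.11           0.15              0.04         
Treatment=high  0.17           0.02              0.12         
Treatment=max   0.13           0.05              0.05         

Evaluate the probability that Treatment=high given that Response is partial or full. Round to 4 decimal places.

0.2642

P(Response=partial) = 0.05 + 0.15 + 0.02 + 0.05 = 0.27.
P(Response=full) = 0.05 + 0.04 + 0.12 + 0.05 = 0.26.
P(Response ∈ {partial, full}) = 0.27 + 0.26 = 0.53; P(Treatment=high, Response ∈ {partial, full}) = 0.02 + 0.12 = 0.14.
P(Treatment=high | Response ∈ {partial, full}) = 0.14/0.53 = 0.2642.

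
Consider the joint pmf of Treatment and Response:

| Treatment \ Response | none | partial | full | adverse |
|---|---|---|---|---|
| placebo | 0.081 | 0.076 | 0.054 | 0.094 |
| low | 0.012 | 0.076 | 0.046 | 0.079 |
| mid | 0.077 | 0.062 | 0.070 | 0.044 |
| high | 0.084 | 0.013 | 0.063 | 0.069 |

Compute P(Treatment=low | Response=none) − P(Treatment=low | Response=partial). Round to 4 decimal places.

P(Response=none) = 0.081 + 0.012 + 0.077 + 0.084 = 0.254; P(Treatment=low | Response=none) = 0.012/0.254 = 0.04724.
P(Response=partial) = 0.076 + 0.076 + 0.062 + 0.013 = 0.227; P(Treatment=low | Response=partial) = 0.076/0.227 = 0.33480.
Difference = -0.2876.

-0.2876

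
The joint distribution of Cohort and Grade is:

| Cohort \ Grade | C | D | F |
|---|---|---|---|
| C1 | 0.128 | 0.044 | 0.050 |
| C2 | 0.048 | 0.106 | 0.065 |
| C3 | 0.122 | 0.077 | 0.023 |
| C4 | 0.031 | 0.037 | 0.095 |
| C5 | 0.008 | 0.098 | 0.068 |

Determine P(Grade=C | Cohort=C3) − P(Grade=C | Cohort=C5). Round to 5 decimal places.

P(Cohort=C3) = 0.122 + 0.077 + 0.023 = 0.222; P(Grade=C | Cohort=C3) = 0.122/0.222 = 0.549550.
P(Cohort=C5) = 0.008 + 0.098 + 0.068 = 0.174; P(Grade=C | Cohort=C5) = 0.008/0.174 = 0.045977.
Difference = 0.50357.

0.50357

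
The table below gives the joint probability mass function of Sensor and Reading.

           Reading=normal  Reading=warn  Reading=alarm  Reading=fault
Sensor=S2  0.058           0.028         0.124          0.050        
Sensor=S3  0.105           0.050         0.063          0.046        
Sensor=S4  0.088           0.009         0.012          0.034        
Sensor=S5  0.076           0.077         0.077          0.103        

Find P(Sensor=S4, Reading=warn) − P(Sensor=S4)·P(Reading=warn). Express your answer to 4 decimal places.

-0.0145

P(Sensor=S4) = 0.088 + 0.009 + 0.012 + 0.034 = 0.143.
P(Reading=warn) = 0.028 + 0.050 + 0.009 + 0.077 = 0.164.
P(Sensor=S4, Reading=warn) − P(Sensor=S4)P(Reading=warn) = 0.009 − 0.143×0.164 = -0.0145.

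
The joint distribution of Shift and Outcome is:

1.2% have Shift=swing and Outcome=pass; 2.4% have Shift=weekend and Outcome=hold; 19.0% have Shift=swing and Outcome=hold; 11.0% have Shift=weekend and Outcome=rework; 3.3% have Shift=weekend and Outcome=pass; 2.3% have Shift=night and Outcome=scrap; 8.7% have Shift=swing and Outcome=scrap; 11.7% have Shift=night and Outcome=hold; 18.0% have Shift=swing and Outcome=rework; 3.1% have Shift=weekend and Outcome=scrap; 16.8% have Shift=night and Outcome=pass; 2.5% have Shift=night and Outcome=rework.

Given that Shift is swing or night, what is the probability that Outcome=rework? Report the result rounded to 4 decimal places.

0.2556

P(Shift=swing) = 0.012 + 0.180 + 0.087 + 0.190 = 0.469.
P(Shift=night) = 0.168 + 0.025 + 0.023 + 0.117 = 0.333.
P(Shift ∈ {swing, night}) = 0.469 + 0.333 = 0.802; P(Outcome=rework, Shift ∈ {swing, night}) = 0.180 + 0.025 = 0.205.
P(Outcome=rework | Shift ∈ {swing, night}) = 0.205/0.802 = 0.2556.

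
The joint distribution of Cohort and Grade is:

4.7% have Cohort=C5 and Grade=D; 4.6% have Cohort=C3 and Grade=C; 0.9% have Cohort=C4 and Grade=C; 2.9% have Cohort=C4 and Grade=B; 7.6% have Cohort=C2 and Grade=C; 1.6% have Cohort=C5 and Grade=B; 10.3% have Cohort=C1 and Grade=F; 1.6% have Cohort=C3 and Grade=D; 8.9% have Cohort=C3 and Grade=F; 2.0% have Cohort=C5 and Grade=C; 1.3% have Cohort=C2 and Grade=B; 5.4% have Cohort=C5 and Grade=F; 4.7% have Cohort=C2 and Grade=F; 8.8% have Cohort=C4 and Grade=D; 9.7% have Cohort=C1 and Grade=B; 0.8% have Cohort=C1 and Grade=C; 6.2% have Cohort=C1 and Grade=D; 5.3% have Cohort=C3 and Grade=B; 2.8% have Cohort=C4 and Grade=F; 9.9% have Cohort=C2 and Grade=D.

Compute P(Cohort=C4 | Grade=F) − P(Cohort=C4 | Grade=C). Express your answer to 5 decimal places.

0.03062

P(Grade=F) = 0.103 + 0.047 + 0.089 + 0.028 + 0.054 = 0.321; P(Cohort=C4 | Grade=F) = 0.028/0.321 = 0.087227.
P(Grade=C) = 0.008 + 0.076 + 0.046 + 0.009 + 0.020 = 0.159; P(Cohort=C4 | Grade=C) = 0.009/0.159 = 0.056604.
Difference = 0.03062.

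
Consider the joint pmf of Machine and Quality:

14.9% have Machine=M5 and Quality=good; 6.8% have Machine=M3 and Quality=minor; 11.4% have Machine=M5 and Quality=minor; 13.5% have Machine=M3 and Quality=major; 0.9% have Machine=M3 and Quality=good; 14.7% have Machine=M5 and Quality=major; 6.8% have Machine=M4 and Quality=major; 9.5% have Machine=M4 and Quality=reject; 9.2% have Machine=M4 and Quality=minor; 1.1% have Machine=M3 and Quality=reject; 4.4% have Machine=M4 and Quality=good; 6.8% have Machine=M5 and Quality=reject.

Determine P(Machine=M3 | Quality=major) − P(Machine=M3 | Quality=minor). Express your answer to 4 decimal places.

0.1375

P(Quality=major) = 0.135 + 0.068 + 0.147 = 0.350; P(Machine=M3 | Quality=major) = 0.135/0.350 = 0.38571.
P(Quality=minor) = 0.068 + 0.092 + 0.114 = 0.274; P(Machine=M3 | Quality=minor) = 0.068/0.274 = 0.24818.
Difference = 0.1375.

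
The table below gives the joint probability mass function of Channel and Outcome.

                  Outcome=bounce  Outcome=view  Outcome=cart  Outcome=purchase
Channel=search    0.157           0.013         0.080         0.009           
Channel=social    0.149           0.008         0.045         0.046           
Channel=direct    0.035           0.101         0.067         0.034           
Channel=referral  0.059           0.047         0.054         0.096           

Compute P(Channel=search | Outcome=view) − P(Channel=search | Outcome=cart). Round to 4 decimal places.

P(Outcome=view) = 0.013 + 0.008 + 0.101 + 0.047 = 0.169; P(Channel=search | Outcome=view) = 0.013/0.169 = 0.07692.
P(Outcome=cart) = 0.080 + 0.045 + 0.067 + 0.054 = 0.246; P(Channel=search | Outcome=cart) = 0.080/0.246 = 0.32520.
Difference = -0.2483.

-0.2483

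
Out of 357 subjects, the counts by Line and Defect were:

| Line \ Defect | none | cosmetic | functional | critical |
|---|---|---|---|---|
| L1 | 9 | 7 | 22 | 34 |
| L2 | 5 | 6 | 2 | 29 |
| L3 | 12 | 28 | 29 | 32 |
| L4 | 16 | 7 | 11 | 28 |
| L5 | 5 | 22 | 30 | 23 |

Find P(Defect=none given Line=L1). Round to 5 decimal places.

Total with Line=L1: 9 + 7 + 22 + 34 = 72.
P(Defect=none | Line=L1) = 9/72 = 0.12500.

0.12500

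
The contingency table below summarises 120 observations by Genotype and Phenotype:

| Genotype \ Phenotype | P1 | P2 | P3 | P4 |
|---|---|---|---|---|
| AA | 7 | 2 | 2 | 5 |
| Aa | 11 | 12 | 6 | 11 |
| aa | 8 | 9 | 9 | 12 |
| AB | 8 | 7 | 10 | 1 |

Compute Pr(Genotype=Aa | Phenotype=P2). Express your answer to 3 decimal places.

0.400

Total with Phenotype=P2: 2 + 12 + 9 + 7 = 30.
P(Genotype=Aa | Phenotype=P2) = 12/30 = 0.400.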